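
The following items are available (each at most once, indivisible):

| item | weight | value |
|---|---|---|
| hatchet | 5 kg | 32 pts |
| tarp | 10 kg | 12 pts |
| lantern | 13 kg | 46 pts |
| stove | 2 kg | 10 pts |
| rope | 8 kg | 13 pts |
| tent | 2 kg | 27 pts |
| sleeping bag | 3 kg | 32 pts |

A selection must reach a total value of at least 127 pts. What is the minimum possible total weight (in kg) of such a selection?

23

Subsets with value ≥ 127, sorted by total weight:
- hatchet+lantern+tent+sleeping bag: weight 23, value 137
- hatchet+lantern+stove+tent+sleeping bag: weight 25, value 147
- lantern+stove+rope+tent+sleeping bag: weight 28, value 128
- hatchet+lantern+stove+rope+tent: weight 30, value 128
Minimum weight: 23 kg.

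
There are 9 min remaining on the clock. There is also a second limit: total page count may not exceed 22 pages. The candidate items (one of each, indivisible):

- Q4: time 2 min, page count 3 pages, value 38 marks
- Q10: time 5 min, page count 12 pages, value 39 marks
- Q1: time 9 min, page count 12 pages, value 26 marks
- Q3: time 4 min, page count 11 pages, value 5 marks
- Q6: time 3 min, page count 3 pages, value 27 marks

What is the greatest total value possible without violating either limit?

77 marks

Feasible sets respecting both limits:
- Q4+Q10: time 7, page count 15, value 77
- Q4+Q3+Q6: time 9, page count 17, value 70
- Q10+Q6: time 8, page count 15, value 66
- Q4+Q6: time 5, page count 6, value 65
Best: 77 marks.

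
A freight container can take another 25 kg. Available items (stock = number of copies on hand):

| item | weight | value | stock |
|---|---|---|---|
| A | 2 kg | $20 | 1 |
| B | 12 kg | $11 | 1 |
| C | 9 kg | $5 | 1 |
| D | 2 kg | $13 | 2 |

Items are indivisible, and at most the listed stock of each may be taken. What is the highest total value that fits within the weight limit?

$57

Top feasible selections:
- 1×A + 1×B + 2×D: weight 18, value 57
- 1×A + 1×C + 2×D: weight 15, value 51
- 1×A + 1×B + 1×C + 1×D: weight 25, value 49
- 1×A + 2×D: weight 6, value 46
Best: $57.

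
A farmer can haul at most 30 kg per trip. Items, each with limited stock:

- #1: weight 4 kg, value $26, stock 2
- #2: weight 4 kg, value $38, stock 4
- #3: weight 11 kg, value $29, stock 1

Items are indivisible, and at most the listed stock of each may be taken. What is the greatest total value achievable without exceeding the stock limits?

$204

Best selections within weight 30 and stock limits:
- 2×#1 + 4×#2: weight 24, value 204
- 4×#2 + 1×#3: weight 27, value 181
- 1×#1 + 4×#2: weight 20, value 178
Best: $204.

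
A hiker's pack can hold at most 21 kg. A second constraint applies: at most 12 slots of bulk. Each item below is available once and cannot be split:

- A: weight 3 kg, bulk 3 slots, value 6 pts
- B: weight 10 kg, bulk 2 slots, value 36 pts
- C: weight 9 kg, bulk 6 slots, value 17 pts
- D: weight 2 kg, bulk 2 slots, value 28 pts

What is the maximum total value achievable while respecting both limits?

81 pts

Feasible sets respecting both limits:
- B+C+D: weight 21, bulk 10, value 81
- A+B+D: weight 15, bulk 7, value 70
- B+D: weight 12, bulk 4, value 64
Best: 81 pts.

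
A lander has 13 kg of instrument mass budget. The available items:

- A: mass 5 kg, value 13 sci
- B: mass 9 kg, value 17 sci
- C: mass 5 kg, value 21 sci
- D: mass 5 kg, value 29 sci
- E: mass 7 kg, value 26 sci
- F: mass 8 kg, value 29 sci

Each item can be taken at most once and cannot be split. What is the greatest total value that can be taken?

58 sci

Check high-value combinations within 13 kg:
- D+F: mass 5+8=13, value 29+29=58
- D+E: mass 5+7=12, value 29+26=55
- C+D: mass 5+5=10, value 21+29=50
Best: 58 sci.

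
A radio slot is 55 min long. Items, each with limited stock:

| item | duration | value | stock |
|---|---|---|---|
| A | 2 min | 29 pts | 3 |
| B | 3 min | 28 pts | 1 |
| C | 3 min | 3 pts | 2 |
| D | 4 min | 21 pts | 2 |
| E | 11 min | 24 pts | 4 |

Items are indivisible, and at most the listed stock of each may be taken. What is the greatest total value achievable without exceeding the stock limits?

232 pts

Best selections within duration 55 and stock limits:
- 3×A + 1×B + 1×C + 2×D + 3×E: duration 53, value 232
- 3×A + 1×B + 2×D + 3×E: duration 50, value 229
- 3×A + 1×B + 2×C + 1×D + 3×E: duration 52, value 214
Best: 232 pts.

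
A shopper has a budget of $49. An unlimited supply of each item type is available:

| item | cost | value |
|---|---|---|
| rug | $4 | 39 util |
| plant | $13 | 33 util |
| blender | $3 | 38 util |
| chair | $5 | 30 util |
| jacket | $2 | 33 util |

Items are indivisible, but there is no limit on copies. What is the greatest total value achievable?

Best value-per-unit is jacket at 33/2; filling with it alone gives 24×33 = 792.
Optimal mix: 1×blender + 23×jacket → cost 49, value 797.

797 util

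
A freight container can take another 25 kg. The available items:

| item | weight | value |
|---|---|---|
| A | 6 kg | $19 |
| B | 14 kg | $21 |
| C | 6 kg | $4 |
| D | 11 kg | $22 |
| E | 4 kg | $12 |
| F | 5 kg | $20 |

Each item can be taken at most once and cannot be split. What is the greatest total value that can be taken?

$61

Check high-value combinations within 25 kg:
- A+D+F: weight 6+11+5=22, value 19+22+20=61
- A+B+F: weight 6+14+5=25, value 19+21+20=60
- A+C+E+F: weight 6+6+4+5=21, value 19+4+12+20=55
Best: $61.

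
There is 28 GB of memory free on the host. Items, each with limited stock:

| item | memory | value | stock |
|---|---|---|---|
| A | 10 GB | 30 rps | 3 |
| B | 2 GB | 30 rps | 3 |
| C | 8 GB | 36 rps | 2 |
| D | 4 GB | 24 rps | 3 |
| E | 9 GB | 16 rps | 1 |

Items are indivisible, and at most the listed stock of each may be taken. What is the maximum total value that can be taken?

198 rps

Top feasible selections:
- 3×B + 1×C + 3×D: memory 26, value 198
- 1×A + 3×B + 3×D: memory 28, value 192
- 3×B + 2×C + 1×D: memory 26, value 186
Best: 198 rps.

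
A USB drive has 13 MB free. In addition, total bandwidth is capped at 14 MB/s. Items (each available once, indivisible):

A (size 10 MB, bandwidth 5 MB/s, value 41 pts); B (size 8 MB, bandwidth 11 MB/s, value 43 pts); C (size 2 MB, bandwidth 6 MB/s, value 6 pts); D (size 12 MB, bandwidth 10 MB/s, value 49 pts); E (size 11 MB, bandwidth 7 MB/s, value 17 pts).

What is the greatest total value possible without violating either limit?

49 pts

Feasible sets respecting both limits:
- D: size 12, bandwidth 10, value 49
- A+C: size 12, bandwidth 11, value 47
- B: size 8, bandwidth 11, value 43
- A: size 10, bandwidth 5, value 41
Best: 49 pts.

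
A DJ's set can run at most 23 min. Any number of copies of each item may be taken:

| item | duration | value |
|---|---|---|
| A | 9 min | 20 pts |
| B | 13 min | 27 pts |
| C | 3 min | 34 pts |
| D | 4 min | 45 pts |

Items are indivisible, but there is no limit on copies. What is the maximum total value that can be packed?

Best value-per-unit is C at 34/3; filling with it alone gives 7×34 = 238.
Optimal mix: 5×C + 2×D → duration 23, value 260.

260 pts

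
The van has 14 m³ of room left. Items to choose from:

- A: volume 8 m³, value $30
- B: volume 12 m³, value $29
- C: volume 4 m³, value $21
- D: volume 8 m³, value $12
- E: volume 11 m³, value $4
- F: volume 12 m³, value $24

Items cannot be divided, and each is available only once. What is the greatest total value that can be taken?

$51

Check high-value combinations within 14 m³:
- A+C: volume 8+4=12, value 30+21=51
- C+D: volume 4+8=12, value 21+12=33
- A: volume 8, value 30
- B: volume 12, value 29
Best: $51.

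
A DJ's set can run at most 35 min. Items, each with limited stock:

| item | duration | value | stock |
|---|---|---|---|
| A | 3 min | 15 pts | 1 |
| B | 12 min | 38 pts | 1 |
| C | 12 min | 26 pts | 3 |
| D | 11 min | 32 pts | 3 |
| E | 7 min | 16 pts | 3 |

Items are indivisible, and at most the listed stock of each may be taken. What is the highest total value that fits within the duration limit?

102 pts

Top feasible selections:
- 1×B + 2×D: duration 34, value 102
- 1×A + 1×B + 1×D + 1×E: duration 33, value 101
Best: 102 pts.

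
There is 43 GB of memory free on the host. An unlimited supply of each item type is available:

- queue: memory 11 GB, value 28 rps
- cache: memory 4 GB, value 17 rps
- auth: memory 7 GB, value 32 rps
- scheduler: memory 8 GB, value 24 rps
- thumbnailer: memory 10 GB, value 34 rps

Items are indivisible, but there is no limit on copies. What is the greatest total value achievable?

194 rps

Best value-per-unit is auth at 32/7; filling with it alone gives 6×32 = 192.
Optimal mix: 2×cache + 5×auth → memory 43, value 194.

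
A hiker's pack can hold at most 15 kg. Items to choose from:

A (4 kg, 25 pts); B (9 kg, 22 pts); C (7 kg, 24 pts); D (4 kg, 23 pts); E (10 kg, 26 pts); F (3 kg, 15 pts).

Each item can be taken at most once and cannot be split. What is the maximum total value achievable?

72 pts

Check high-value combinations within 15 kg:
- A+C+D: weight 4+7+4=15, value 25+24+23=72
- A+C+F: weight 4+7+3=14, value 25+24+15=64
- A+D+F: weight 4+4+3=11, value 25+23+15=63
- C+D+F: weight 7+4+3=14, value 24+23+15=62
- A+E: weight 4+10=14, value 25+26=51
Best: 72 pts.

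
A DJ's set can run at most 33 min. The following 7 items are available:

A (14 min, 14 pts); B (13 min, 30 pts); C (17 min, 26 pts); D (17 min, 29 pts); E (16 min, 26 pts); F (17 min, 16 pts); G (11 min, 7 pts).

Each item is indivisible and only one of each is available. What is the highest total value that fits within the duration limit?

59 pts

This is a 0/1 knapsack; check combinations near the capacity.
- B+D: duration 13+17=30, value 30+29=59
- B+E: duration 13+16=29, value 30+26=56
- B+C: duration 13+17=30, value 30+26=56
Best: 59 pts.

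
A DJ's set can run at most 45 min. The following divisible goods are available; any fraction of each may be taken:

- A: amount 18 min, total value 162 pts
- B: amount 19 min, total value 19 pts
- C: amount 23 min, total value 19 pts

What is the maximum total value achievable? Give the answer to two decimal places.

187.61

Take in order of value per unit:
- A (162/18 per unit): all 18 → value 162, running total 162.00
- B (19/19 per unit): all 19 → value 19, running total 181.00
- C (19/23 per unit): 8 of 23 → value 8×19/23 = 6.6087, running total 187.61
Total 187.61.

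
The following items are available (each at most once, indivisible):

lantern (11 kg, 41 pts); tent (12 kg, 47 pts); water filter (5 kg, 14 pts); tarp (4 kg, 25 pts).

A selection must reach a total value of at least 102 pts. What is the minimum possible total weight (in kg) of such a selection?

Subsets with value ≥ 102, sorted by total weight:
- lantern+tent+tarp: weight 27, value 113
- lantern+tent+water filter: weight 28, value 102
- lantern+tent+water filter+tarp: weight 32, value 127
Minimum weight: 27 kg.

27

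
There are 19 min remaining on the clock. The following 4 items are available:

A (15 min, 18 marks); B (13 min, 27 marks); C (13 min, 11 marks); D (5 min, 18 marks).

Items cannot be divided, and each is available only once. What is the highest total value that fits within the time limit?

45 marks

Check high-value combinations within 19 min:
- B+D: time 13+5=18, value 27+18=45
- C+D: time 13+5=18, value 11+18=29
- B: time 13, value 27
- D: time 5, value 18
Best: 45 marks.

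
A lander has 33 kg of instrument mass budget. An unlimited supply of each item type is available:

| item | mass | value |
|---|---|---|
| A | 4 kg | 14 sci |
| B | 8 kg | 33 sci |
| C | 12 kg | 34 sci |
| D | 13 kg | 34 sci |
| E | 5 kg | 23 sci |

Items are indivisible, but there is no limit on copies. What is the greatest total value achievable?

Best value-per-unit is E at 23/5; filling with it alone gives 6×23 = 138.
Optimal mix: 1×B + 5×E → mass 33, value 148.

148 sci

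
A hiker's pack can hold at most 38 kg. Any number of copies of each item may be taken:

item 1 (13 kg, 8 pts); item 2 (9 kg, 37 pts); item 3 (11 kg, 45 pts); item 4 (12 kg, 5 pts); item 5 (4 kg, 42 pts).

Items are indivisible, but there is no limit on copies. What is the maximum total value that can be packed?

Best value-per-unit is item 5 at 42/4, and filling with it alone uses weight 9×4=36. No mix of the others beats 9×42 = 378.

378 pts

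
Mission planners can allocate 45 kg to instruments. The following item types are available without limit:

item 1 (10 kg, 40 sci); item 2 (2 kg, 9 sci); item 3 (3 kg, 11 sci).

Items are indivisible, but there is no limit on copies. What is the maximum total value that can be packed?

200 sci

Best value-per-unit is item 2 at 9/2; filling with it alone gives 22×9 = 198.
Optimal mix: 21×item 2 + 1×item 3 → mass 45, value 200.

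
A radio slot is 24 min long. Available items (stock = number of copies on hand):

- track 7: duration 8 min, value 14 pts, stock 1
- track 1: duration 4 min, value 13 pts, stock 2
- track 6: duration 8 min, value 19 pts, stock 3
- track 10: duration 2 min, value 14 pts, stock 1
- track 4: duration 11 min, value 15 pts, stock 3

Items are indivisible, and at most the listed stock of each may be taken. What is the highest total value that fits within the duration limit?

Best selections within duration 24 and stock limits:
- 1×track 1 + 2×track 6 + 1×track 10: duration 22, value 65
- 2×track 1 + 2×track 6: duration 24, value 64
- 1×track 7 + 1×track 1 + 1×track 6 + 1×track 10: duration 22, value 60
- 2×track 1 + 1×track 6 + 1×track 10: duration 18, value 59
Best: 65 pts.

65 pts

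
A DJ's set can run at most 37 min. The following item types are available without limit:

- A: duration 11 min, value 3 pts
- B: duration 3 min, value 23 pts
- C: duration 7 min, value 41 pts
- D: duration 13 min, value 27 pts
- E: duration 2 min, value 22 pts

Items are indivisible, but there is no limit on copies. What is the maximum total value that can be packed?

Best value-per-unit is E at 22/2; filling with it alone gives 18×22 = 396.
Optimal mix: 1×B + 17×E → duration 37, value 397.

397 pts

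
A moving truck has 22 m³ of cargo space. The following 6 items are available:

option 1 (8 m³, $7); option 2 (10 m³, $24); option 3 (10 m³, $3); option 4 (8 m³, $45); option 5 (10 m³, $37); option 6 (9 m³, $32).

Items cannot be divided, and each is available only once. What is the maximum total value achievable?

This is a 0/1 knapsack; check combinations near the capacity.
- option 4+option 5: volume 8+10=18, value 45+37=82
- option 4+option 6: volume 8+9=17, value 45+32=77
- option 2+option 4: volume 10+8=18, value 24+45=69
- option 5+option 6: volume 10+9=19, value 37+32=69
Best: $82.

$82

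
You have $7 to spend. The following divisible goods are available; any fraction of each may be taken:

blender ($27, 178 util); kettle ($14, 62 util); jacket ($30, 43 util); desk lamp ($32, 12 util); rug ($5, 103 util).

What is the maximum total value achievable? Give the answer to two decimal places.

116.19

Take in order of value per unit:
- rug (103/5 per unit): all 5 → value 103, running total 103.00
- blender (178/27 per unit): 2 of 27 → value 2×178/27 = 13.1852, running total 116.19
Total 116.19.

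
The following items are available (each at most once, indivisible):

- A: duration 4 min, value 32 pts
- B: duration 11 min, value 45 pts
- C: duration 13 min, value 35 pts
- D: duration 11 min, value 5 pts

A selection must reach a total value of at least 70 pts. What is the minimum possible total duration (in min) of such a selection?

15

Subsets with value ≥ 70, sorted by total duration:
- A+B: duration 15, value 77
- B+C: duration 24, value 80
- A+B+D: duration 26, value 82
- A+B+C: duration 28, value 112
Minimum duration: 15 min.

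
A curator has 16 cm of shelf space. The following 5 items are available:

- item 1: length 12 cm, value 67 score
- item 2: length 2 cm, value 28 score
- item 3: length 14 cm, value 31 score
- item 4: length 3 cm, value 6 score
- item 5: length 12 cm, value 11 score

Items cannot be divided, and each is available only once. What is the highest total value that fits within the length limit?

95 score

Check high-value combinations within 16 cm:
- item 1+item 2: length 12+2=14, value 67+28=95
- item 1+item 4: length 12+3=15, value 67+6=73
- item 1: length 12, value 67
- item 2+item 3: length 2+14=16, value 28+31=59
Best: 95 score.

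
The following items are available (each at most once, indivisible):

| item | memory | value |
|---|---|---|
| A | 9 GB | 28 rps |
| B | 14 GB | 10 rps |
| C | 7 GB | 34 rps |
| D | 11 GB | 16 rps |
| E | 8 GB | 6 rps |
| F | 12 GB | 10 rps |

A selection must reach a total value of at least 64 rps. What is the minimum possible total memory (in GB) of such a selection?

Subsets with value ≥ 64, sorted by total memory:
- A+C+E: memory 24, value 68
- A+C+D: memory 27, value 78
Minimum memory: 24 GB.

24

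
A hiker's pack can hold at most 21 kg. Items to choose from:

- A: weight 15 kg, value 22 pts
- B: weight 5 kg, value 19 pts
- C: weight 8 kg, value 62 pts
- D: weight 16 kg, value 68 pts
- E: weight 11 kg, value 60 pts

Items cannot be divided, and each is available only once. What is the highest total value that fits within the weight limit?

122 pts

This is a 0/1 knapsack; check combinations near the capacity.
- C+E: weight 8+11=19, value 62+60=122
- B+D: weight 5+16=21, value 19+68=87
- B+C: weight 5+8=13, value 19+62=81
Best: 122 pts.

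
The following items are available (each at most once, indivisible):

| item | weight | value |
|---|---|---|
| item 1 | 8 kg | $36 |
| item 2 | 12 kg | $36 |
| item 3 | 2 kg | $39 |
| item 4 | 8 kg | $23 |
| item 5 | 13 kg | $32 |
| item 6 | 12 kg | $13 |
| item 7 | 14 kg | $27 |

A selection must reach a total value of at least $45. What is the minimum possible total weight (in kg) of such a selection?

10

Subsets with value ≥ 45, sorted by total weight:
- item 1+item 3: weight 10, value 75
- item 3+item 4: weight 10, value 62
- item 2+item 3: weight 14, value 75
- item 3+item 6: weight 14, value 52
Minimum weight: 10 kg.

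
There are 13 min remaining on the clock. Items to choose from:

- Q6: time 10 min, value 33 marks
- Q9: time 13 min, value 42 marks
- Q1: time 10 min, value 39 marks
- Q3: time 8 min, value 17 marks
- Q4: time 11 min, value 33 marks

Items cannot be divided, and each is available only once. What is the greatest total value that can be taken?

42 marks

Check high-value combinations within 13 min:
- Q9: time 13, value 42
- Q1: time 10, value 39
- Q6: time 10, value 33
- Q4: time 11, value 33
- Q3: time 8, value 17
Best: 42 marks.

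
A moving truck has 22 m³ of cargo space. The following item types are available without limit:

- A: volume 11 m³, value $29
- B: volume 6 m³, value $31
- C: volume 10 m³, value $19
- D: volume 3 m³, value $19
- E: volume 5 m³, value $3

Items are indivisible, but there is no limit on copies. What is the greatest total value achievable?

Best value-per-unit is D at 19/3, and filling with it alone uses volume 7×3=21. No mix of the others beats 7×19 = 133.

$133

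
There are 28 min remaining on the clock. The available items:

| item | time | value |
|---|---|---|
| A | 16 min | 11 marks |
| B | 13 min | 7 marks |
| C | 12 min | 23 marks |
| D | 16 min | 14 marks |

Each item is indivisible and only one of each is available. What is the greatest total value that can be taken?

Check high-value combinations within 28 min:
- C+D: time 12+16=28, value 23+14=37
- A+C: time 16+12=28, value 11+23=34
- B+C: time 13+12=25, value 7+23=30
- C: time 12, value 23
- D: time 16, value 14
Best: 37 marks.

37 marks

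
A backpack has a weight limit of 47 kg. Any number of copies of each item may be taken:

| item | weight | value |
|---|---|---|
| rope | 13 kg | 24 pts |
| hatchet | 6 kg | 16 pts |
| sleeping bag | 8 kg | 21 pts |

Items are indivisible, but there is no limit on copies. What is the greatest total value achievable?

Best value-per-unit is hatchet at 16/6; filling with it alone gives 7×16 = 112.
Optimal mix: 5×hatchet + 2×sleeping bag → weight 46, value 122.

122 pts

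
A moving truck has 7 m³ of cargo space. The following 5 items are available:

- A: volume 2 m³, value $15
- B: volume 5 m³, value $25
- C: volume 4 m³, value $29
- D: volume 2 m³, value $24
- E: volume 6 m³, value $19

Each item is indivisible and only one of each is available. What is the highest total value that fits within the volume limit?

Check high-value combinations within 7 m³:
- C+D: volume 4+2=6, value 29+24=53
- B+D: volume 5+2=7, value 25+24=49
- A+C: volume 2+4=6, value 15+29=44
- A+B: volume 2+5=7, value 15+25=40
- A+D: volume 2+2=4, value 15+24=39
Best: $53.

$53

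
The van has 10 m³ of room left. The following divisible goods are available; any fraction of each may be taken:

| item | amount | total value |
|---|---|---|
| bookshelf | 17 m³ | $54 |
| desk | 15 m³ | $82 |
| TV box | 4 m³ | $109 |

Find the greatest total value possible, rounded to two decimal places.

141.80

Take in order of value per unit:
- TV box (109/4 per unit): all 4 → value 109, running total 109.00
- desk (82/15 per unit): 6 of 15 → value 6×82/15 = 32.8000, running total 141.80
Total 141.80.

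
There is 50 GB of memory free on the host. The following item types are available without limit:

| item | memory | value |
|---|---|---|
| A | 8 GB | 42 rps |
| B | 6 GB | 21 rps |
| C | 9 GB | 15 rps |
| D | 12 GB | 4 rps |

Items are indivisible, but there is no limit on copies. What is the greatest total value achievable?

Best value-per-unit is A at 42/8, and filling with it alone uses memory 6×8=48. No mix of the others beats 6×42 = 252.

252 rps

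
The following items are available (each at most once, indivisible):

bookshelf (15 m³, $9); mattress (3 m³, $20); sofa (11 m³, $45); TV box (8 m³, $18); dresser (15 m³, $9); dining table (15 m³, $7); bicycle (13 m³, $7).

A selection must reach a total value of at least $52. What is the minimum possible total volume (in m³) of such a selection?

Subsets with value ≥ 52, sorted by total volume:
- mattress+sofa: volume 14, value 65
- sofa+TV box: volume 19, value 63
- mattress+sofa+TV box: volume 22, value 83
Minimum volume: 14 m³.

14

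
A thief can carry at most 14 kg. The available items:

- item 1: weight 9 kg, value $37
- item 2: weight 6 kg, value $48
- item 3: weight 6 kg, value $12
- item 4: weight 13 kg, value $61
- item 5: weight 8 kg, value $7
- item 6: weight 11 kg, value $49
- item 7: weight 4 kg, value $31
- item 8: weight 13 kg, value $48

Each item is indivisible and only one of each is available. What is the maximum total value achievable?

This is a 0/1 knapsack; check combinations near the capacity.
- item 2+item 7: weight 6+4=10, value 48+31=79
- item 1+item 7: weight 9+4=13, value 37+31=68
- item 4: weight 13, value 61
- item 2+item 3: weight 6+6=12, value 48+12=60
- item 2+item 5: weight 6+8=14, value 48+7=55
Best: $79.

$79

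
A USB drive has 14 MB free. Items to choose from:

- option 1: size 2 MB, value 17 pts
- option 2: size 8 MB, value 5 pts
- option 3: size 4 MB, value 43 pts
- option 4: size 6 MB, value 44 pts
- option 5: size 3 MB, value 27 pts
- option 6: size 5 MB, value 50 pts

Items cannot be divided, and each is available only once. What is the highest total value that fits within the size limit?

137 pts

This is a 0/1 knapsack; check combinations near the capacity.
- option 1+option 3+option 5+option 6: size 2+4+3+5=14, value 17+43+27+50=137
- option 4+option 5+option 6: size 6+3+5=14, value 44+27+50=121
- option 3+option 5+option 6: size 4+3+5=12, value 43+27+50=120
- option 3+option 4+option 5: size 4+6+3=13, value 43+44+27=114
Best: 137 pts.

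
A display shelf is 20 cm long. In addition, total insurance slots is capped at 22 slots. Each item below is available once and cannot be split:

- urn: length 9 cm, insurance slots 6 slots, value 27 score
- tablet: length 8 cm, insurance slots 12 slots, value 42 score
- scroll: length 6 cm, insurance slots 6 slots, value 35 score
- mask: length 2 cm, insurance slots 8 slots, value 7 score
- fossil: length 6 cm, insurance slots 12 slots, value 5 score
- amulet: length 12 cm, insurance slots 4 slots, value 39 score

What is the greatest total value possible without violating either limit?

Feasible sets respecting both limits:
- tablet+amulet: length 20, insurance slots 16, value 81
- scroll+mask+amulet: length 20, insurance slots 18, value 81
- tablet+scroll: length 14, insurance slots 18, value 77
- scroll+amulet: length 18, insurance slots 10, value 74
Best: 81 score.

81 score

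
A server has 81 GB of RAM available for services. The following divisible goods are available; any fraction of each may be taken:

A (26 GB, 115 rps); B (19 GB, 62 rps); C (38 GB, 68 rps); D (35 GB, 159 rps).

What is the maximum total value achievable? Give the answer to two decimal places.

337.79

Take in order of value per unit:
- D (159/35 per unit): all 35 → value 159, running total 159.00
- A (115/26 per unit): all 26 → value 115, running total 274.00
- B (62/19 per unit): all 19 → value 62, running total 336.00
- C (68/38 per unit): 1 of 38 → value 1×68/38 = 1.7895, running total 337.79
Total 337.79.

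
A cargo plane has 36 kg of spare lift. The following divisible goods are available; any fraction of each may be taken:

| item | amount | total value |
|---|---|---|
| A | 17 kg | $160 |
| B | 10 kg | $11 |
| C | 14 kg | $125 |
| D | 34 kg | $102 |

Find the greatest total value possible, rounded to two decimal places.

Take in order of value per unit:
- A (160/17 per unit): all 17 → value 160, running total 160.00
- C (125/14 per unit): all 14 → value 125, running total 285.00
- D (102/34 per unit): 5 of 34 → value 5×102/34 = 15.0000, running total 300.00
Total 300.00.

300.00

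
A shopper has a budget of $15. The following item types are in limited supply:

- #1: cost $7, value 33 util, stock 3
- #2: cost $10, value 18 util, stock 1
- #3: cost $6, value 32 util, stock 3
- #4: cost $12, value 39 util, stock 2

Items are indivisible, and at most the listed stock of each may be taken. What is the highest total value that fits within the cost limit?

Best selections within cost 15 and stock limits:
- 2×#1: cost 14, value 66
- 1×#1 + 1×#3: cost 13, value 65
- 2×#3: cost 12, value 64
Best: 66 util.

66 util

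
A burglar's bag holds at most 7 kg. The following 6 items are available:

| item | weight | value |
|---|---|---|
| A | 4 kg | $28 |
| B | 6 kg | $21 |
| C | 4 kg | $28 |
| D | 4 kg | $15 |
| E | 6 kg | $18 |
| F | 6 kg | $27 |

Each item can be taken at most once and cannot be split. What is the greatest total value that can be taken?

$28

Check high-value combinations within 7 kg:
- A: weight 4, value 28
- C: weight 4, value 28
- F: weight 6, value 27
- B: weight 6, value 21
- E: weight 6, value 18
Best: $28.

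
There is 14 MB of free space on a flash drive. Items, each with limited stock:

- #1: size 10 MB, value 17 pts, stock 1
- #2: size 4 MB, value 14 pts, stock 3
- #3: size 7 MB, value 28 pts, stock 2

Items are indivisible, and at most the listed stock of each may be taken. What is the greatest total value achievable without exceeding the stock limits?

56 pts

Top feasible selections:
- 2×#3: size 14, value 56
- 1×#2 + 1×#3: size 11, value 42
- 3×#2: size 12, value 42
- 1×#1 + 1×#2: size 14, value 31
Best: 56 pts.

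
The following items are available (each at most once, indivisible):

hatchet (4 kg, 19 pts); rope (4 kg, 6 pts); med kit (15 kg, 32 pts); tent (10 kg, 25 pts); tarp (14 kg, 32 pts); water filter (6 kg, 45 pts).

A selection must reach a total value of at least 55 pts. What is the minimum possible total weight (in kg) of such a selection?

Subsets with value ≥ 55, sorted by total weight:
- hatchet+water filter: weight 10, value 64
- hatchet+rope+water filter: weight 14, value 70
- tent+water filter: weight 16, value 70
- hatchet+tent+water filter: weight 20, value 89
Minimum weight: 10 kg.

10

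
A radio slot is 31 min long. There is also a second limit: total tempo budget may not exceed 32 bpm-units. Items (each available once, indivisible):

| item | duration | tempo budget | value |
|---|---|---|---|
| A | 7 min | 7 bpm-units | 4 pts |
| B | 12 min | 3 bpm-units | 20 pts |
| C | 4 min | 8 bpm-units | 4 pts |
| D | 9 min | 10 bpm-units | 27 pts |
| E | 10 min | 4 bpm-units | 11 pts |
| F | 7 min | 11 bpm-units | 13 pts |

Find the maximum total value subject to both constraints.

Feasible sets respecting both limits:
- B+D+F: duration 28, tempo budget 24, value 60
- B+D+E: duration 31, tempo budget 17, value 58
- A+B+D: duration 28, tempo budget 20, value 51
Best: 60 pts.

60 pts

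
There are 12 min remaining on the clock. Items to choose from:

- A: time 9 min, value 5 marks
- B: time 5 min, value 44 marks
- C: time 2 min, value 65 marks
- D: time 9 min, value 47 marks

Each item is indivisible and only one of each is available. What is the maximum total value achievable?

Check high-value combinations within 12 min:
- C+D: time 2+9=11, value 65+47=112
- B+C: time 5+2=7, value 44+65=109
- A+C: time 9+2=11, value 5+65=70
Best: 112 marks.

112 marks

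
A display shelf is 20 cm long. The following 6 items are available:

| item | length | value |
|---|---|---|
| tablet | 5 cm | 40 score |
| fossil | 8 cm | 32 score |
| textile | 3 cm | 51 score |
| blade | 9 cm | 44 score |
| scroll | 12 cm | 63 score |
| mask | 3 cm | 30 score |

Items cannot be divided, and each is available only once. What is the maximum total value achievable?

165 score

Check high-value combinations within 20 cm:
- tablet+textile+blade+mask: length 5+3+9+3=20, value 40+51+44+30=165
- tablet+textile+scroll: length 5+3+12=20, value 40+51+63=154
- tablet+fossil+textile+mask: length 5+8+3+3=19, value 40+32+51+30=153
- textile+scroll+mask: length 3+12+3=18, value 51+63+30=144
Best: 165 score.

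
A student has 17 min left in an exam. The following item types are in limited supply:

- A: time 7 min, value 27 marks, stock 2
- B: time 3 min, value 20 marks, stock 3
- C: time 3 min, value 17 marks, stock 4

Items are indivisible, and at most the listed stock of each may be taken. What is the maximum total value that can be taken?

94 marks

Top feasible selections:
- 3×B + 2×C: time 15, value 94
- 2×B + 3×C: time 15, value 91
- 1×B + 4×C: time 15, value 88
Best: 94 marks.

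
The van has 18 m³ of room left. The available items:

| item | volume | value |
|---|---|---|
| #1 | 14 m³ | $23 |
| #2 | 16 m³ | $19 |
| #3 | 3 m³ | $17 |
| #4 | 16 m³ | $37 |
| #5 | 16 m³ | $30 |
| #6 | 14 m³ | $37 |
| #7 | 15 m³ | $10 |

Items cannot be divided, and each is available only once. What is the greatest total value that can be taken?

Check high-value combinations within 18 m³:
- #3+#6: volume 3+14=17, value 17+37=54
- #1+#3: volume 14+3=17, value 23+17=40
- #6: volume 14, value 37
- #4: volume 16, value 37
Best: $54.

$54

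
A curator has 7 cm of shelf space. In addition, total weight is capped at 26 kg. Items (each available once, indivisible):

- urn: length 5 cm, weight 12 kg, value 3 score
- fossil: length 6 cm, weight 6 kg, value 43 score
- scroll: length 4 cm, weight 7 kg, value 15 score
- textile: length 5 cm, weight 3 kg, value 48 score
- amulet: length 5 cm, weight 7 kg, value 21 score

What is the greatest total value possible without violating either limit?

Feasible sets respecting both limits:
- textile: length 5, weight 3, value 48
- fossil: length 6, weight 6, value 43
- amulet: length 5, weight 7, value 21
Best: 48 score.

48 score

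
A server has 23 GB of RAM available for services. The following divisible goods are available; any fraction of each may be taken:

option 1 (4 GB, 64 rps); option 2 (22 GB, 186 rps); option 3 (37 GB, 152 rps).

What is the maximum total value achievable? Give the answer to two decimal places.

Take in order of value per unit:
- option 1 (64/4 per unit): all 4 → value 64, running total 64.00
- option 2 (186/22 per unit): 19 of 22 → value 19×186/22 = 160.6364, running total 224.64
Total 224.64.

224.64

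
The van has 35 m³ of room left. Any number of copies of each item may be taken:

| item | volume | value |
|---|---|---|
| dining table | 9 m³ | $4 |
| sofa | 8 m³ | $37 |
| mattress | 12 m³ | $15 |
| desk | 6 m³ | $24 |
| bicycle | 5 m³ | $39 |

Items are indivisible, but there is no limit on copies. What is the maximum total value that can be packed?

$273

Best value-per-unit is bicycle at 39/5, and filling with it alone uses volume 7×5=35. No mix of the others beats 7×39 = 273.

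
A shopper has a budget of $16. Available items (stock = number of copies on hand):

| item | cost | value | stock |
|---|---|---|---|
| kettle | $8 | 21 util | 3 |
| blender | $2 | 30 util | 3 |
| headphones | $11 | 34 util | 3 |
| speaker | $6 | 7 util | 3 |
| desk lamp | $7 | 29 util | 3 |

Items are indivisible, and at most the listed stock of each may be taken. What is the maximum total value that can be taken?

119 util

Top feasible selections:
- 3×blender + 1×desk lamp: cost 13, value 119
- 1×kettle + 3×blender: cost 14, value 111
- 3×blender + 1×speaker: cost 12, value 97
Best: 119 util.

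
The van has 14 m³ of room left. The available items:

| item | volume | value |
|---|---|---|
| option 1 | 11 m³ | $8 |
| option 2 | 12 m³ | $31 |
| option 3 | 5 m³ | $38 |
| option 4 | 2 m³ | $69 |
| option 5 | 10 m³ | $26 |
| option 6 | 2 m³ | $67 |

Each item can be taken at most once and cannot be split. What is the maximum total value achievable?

Check high-value combinations within 14 m³:
- option 3+option 4+option 6: volume 5+2+2=9, value 38+69+67=174
- option 4+option 5+option 6: volume 2+10+2=14, value 69+26+67=162
- option 4+option 6: volume 2+2=4, value 69+67=136
- option 3+option 4: volume 5+2=7, value 38+69=107
Best: $174.

$174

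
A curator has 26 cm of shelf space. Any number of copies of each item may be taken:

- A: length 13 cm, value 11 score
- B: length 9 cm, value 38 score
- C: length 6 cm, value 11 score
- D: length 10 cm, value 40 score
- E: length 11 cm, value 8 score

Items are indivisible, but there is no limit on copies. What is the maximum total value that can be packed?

91 score

Best value-per-unit is B at 38/9; filling with it alone gives 2×38 = 76.
Optimal mix: 1×C + 2×D → length 26, value 91.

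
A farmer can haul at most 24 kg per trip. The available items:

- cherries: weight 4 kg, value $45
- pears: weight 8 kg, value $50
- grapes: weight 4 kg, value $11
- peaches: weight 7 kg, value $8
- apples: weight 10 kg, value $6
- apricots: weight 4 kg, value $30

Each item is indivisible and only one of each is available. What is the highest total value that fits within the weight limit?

$136

This is a 0/1 knapsack; check combinations near the capacity.
- cherries+pears+grapes+apricots: weight 4+8+4+4=20, value 45+50+11+30=136
- cherries+pears+peaches+apricots: weight 4+8+7+4=23, value 45+50+8+30=133
- cherries+pears+apricots: weight 4+8+4=16, value 45+50+30=125
Best: $136.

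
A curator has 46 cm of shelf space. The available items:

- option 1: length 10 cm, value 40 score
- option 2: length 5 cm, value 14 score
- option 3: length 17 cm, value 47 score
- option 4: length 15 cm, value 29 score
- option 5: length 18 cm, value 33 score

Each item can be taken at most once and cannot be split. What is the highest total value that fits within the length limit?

120 score

This is a 0/1 knapsack; check combinations near the capacity.
- option 1+option 3+option 5: length 10+17+18=45, value 40+47+33=120
- option 1+option 3+option 4: length 10+17+15=42, value 40+47+29=116
- option 1+option 4+option 5: length 10+15+18=43, value 40+29+33=102
- option 1+option 2+option 3: length 10+5+17=32, value 40+14+47=101
- option 2+option 3+option 5: length 5+17+18=40, value 14+47+33=94
Best: 120 score.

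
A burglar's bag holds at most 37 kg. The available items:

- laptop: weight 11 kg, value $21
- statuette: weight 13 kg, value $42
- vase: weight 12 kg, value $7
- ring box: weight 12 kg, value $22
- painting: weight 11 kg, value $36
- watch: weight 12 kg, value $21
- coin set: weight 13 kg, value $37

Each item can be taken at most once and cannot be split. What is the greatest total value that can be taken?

$115

Check high-value combinations within 37 kg:
- statuette+painting+coin set: weight 13+11+13=37, value 42+36+37=115
- statuette+ring box+painting: weight 13+12+11=36, value 42+22+36=100
- laptop+statuette+coin set: weight 11+13+13=37, value 21+42+37=100
- laptop+statuette+painting: weight 11+13+11=35, value 21+42+36=99
Best: $115.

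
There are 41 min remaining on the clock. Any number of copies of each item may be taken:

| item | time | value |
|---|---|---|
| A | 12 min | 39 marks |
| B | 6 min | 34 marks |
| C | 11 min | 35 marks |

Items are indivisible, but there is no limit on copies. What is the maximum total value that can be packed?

Best value-per-unit is B at 34/6; filling with it alone gives 6×34 = 204.
Optimal mix: 5×B + 1×C → time 41, value 205.

205 marks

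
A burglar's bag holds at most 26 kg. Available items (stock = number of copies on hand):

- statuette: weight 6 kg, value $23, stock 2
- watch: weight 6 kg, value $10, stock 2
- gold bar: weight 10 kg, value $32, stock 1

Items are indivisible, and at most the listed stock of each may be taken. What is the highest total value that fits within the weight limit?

Best selections within weight 26 and stock limits:
- 2×statuette + 1×gold bar: weight 22, value 78
- 2×statuette + 2×watch: weight 24, value 66
Best: $78.

$78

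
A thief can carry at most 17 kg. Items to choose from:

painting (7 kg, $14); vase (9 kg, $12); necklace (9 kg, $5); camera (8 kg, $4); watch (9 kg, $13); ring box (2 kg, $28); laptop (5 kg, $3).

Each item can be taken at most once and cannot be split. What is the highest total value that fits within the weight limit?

$46

Check high-value combinations within 17 kg:
- painting+camera+ring box: weight 7+8+2=17, value 14+4+28=46
- painting+ring box+laptop: weight 7+2+5=14, value 14+28+3=45
- watch+ring box+laptop: weight 9+2+5=16, value 13+28+3=44
- vase+ring box+laptop: weight 9+2+5=16, value 12+28+3=43
Best: $46.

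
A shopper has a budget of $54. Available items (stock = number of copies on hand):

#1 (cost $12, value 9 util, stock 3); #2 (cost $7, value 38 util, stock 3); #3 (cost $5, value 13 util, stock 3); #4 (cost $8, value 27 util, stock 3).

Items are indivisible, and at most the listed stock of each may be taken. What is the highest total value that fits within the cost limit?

208 util

Top feasible selections:
- 3×#2 + 1×#3 + 3×#4: cost 50, value 208
- 3×#2 + 3×#3 + 2×#4: cost 52, value 207
- 2×#2 + 3×#3 + 3×#4: cost 53, value 196
Best: 208 util.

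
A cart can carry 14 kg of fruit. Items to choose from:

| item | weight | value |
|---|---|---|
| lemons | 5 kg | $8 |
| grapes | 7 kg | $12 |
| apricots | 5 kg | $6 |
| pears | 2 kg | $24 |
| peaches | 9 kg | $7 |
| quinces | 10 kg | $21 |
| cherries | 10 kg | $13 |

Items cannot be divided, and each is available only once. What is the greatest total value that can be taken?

$45

Check high-value combinations within 14 kg:
- pears+quinces: weight 2+10=12, value 24+21=45
- lemons+grapes+pears: weight 5+7+2=14, value 8+12+24=44
- grapes+apricots+pears: weight 7+5+2=14, value 12+6+24=42
- lemons+apricots+pears: weight 5+5+2=12, value 8+6+24=38
Best: $45.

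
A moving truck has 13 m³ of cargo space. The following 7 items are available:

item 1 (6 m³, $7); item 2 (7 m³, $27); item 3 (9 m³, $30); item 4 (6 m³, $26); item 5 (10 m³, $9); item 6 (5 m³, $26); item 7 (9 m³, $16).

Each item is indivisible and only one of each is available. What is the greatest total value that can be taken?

Check high-value combinations within 13 m³:
- item 2+item 6: volume 7+5=12, value 27+26=53
- item 2+item 4: volume 7+6=13, value 27+26=53
- item 4+item 6: volume 6+5=11, value 26+26=52
Best: $53.

$53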